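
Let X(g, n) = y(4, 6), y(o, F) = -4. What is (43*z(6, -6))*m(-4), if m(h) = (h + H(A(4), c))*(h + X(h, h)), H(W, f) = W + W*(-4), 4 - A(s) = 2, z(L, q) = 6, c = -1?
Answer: 20640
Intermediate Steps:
A(s) = 2 (A(s) = 4 - 1*2 = 4 - 2 = 2)
X(g, n) = -4
H(W, f) = -3*W (H(W, f) = W - 4*W = -3*W)
m(h) = (-6 + h)*(-4 + h) (m(h) = (h - 3*2)*(h - 4) = (h - 6)*(-4 + h) = (-6 + h)*(-4 + h))
(43*z(6, -6))*m(-4) = (43*6)*(24 + (-4)² - 10*(-4)) = 258*(24 + 16 + 40) = 258*80 = 20640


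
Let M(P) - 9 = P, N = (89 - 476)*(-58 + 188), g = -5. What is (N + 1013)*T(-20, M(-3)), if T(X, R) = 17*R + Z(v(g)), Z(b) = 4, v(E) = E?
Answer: -5225482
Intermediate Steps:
N = -50310 (N = -387*130 = -50310)
M(P) = 9 + P
T(X, R) = 4 + 17*R (T(X, R) = 17*R + 4 = 4 + 17*R)
(N + 1013)*T(-20, M(-3)) = (-50310 + 1013)*(4 + 17*(9 - 3)) = -49297*(4 + 17*6) = -49297*(4 + 102) = -49297*106 = -5225482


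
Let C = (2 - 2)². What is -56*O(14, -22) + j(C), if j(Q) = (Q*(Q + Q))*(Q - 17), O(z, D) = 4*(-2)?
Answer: 448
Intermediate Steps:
C = 0 (C = 0² = 0)
O(z, D) = -8
j(Q) = 2*Q²*(-17 + Q) (j(Q) = (Q*(2*Q))*(-17 + Q) = (2*Q²)*(-17 + Q) = 2*Q²*(-17 + Q))
-56*O(14, -22) + j(C) = -56*(-8) + 2*0²*(-17 + 0) = 448 + 2*0*(-17) = 448 + 0 = 448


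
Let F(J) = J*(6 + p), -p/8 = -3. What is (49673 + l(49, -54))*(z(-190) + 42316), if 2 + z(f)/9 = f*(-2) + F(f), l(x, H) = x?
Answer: -277548204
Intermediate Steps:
p = 24 (p = -8*(-3) = 24)
F(J) = 30*J (F(J) = J*(6 + 24) = J*30 = 30*J)
z(f) = -18 + 252*f (z(f) = -18 + 9*(f*(-2) + 30*f) = -18 + 9*(-2*f + 30*f) = -18 + 9*(28*f) = -18 + 252*f)
(49673 + l(49, -54))*(z(-190) + 42316) = (49673 + 49)*((-18 + 252*(-190)) + 42316) = 49722*((-18 - 47880) + 42316) = 49722*(-47898 + 42316) = 49722*(-5582) = -277548204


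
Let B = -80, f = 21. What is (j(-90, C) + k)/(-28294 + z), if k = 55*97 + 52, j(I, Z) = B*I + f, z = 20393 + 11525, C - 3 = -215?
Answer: 1576/453 ≈ 3.4790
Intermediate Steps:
C = -212 (C = 3 - 215 = -212)
z = 31918
j(I, Z) = 21 - 80*I (j(I, Z) = -80*I + 21 = 21 - 80*I)
k = 5387 (k = 5335 + 52 = 5387)
(j(-90, C) + k)/(-28294 + z) = ((21 - 80*(-90)) + 5387)/(-28294 + 31918) = ((21 + 7200) + 5387)/3624 = (7221 + 5387)*(1/3624) = 12608*(1/3624) = 1576/453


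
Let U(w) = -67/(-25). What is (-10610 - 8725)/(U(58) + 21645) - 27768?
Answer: -15028302831/541192 ≈ -27769.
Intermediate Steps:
U(w) = 67/25 (U(w) = -67*(-1/25) = 67/25)
(-10610 - 8725)/(U(58) + 21645) - 27768 = (-10610 - 8725)/(67/25 + 21645) - 27768 = -19335/541192/25 - 27768 = -19335*25/541192 - 27768 = -483375/541192 - 27768 = -15028302831/541192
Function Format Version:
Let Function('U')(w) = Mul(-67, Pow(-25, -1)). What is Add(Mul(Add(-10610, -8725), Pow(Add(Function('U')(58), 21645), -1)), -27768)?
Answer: Rational(-15028302831, 541192) ≈ -27769.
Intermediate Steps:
Function('U')(w) = Rational(67, 25) (Function('U')(w) = Mul(-67, Rational(-1, 25)) = Rational(67, 25))
Add(Mul(Add(-10610, -8725), Pow(Add(Function('U')(58), 21645), -1)), -27768) = Add(Mul(Add(-10610, -8725), Pow(Add(Rational(67, 25), 21645), -1)), -27768) = Add(Mul(-19335, Pow(Rational(541192, 25), -1)), -27768) = Add(Mul(-19335, Rational(25, 541192)), -27768) = Add(Rational(-483375, 541192), -27768) = Rational(-15028302831, 541192)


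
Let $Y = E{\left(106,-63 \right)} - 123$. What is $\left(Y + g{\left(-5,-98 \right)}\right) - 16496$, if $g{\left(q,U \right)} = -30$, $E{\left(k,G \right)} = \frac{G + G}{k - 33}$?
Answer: $- \frac{1215503}{73} \approx -16651.0$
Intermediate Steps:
$E{\left(k,G \right)} = \frac{2 G}{-33 + k}$
$Y = - \frac{9105}{73}$ ($Y = 2 \left(-63\right) \frac{1}{-33 + 106} - 123 = 2 \left(-63\right) \frac{1}{73} - 123 = - \frac{126}{73} - 123 = - \frac{9105}{73} \approx -124.73$)
$\left(Y + g{\left(-5,-98 \right)}\right) - 16496 = \left(- \frac{9105}{73} - 30\right) - 16496 = - \frac{11295}{73} - 16496 = - \frac{1215503}{73}$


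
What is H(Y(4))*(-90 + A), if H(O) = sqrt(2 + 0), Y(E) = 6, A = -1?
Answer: -91*sqrt(2) ≈ -128.69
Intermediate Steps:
H(O) = sqrt(2)
H(Y(4))*(-90 + A) = sqrt(2)*(-90 - 1) = sqrt(2)*(-91) = -91*sqrt(2)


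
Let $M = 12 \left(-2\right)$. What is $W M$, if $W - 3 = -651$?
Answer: $15552$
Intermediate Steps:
$W = -648$ ($W = 3 - 651 = -648$)
$M = -24$
$W M = \left(-648\right) \left(-24\right) = 15552$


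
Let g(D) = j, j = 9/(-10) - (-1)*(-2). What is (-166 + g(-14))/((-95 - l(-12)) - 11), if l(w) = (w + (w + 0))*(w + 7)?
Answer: 1689/2260 ≈ 0.74734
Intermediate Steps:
l(w) = 2*w*(7 + w) (l(w) = (w + w)*(7 + w) = (2*w)*(7 + w) = 2*w*(7 + w))
j = -29/10 (j = 9*(-⅒) - 1*2 = -9/10 - 2 = -29/10 ≈ -2.9000)
g(D) = -29/10
(-166 + g(-14))/((-95 - l(-12)) - 11) = (-166 - 29/10)/((-95 - 2*(-12)*(7 - 12)) - 11) = -1689/(10*((-95 - 2*(-12)*(-5)) - 11)) = -1689/(10*((-95 - 1*120) - 11)) = -1689/(10*((-95 - 120) - 11)) = -1689/(10*(-215 - 11)) = -1689/10/(-226) = -1689/10*(-1/226) = 1689/2260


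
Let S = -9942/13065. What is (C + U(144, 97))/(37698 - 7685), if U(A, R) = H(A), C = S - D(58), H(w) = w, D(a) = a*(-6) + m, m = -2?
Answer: 2148056/130706615 ≈ 0.016434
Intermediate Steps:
S = -3314/4355 (S = -9942*1/13065 = -3314/4355 ≈ -0.76096)
D(a) = -2 - 6*a (D(a) = a*(-6) - 2 = -6*a - 2 = -2 - 6*a)
C = 1520936/4355 (C = -3314/4355 - (-2 - 6*58) = -3314/4355 - (-2 - 348) = -3314/4355 - 1*(-350) = -3314/4355 + 350 = 1520936/4355 ≈ 349.24)
U(A, R) = A
(C + U(144, 97))/(37698 - 7685) = (1520936/4355 + 144)/(37698 - 7685) = (2148056/4355)/30013 = (2148056/4355)*(1/30013) = 2148056/130706615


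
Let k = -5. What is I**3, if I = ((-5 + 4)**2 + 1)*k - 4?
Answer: -2744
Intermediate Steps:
I = -14 (I = ((-5 + 4)**2 + 1)*(-5) - 4 = ((-1)**2 + 1)*(-5) - 4 = (1 + 1)*(-5) - 4 = 2*(-5) - 4 = -10 - 4 = -14)
I**3 = (-14)**3 = -2744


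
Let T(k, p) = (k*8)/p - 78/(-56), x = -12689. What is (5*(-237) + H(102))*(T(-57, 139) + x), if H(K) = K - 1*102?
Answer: 58530627975/3892 ≈ 1.5039e+7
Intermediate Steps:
H(K) = -102 + K (H(K) = K - 102 = -102 + K)
T(k, p) = 39/28 + 8*k/p (T(k, p) = (8*k)/p - 78*(-1/56) = 8*k/p + 39/28 = 39/28 + 8*k/p)
(5*(-237) + H(102))*(T(-57, 139) + x) = (5*(-237) + (-102 + 102))*((39/28 + 8*(-57)/139) - 12689) = (-1185 + 0)*((39/28 + 8*(-57)*(1/139)) - 12689) = -1185*((39/28 - 456/139) - 12689) = -1185*(-7347/3892 - 12689) = -1185*(-49392935/3892) = 58530627975/3892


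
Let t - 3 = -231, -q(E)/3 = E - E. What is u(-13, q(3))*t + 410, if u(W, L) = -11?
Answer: 2918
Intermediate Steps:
q(E) = 0 (q(E) = -3*(E - E) = -3*0 = 0)
t = -228 (t = 3 - 231 = -228)
u(-13, q(3))*t + 410 = -11*(-228) + 410 = 2508 + 410 = 2918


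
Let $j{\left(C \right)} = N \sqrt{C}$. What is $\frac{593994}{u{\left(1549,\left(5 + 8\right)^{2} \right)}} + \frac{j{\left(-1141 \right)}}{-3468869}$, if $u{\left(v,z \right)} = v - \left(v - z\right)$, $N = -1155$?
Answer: $\frac{593994}{169} + \frac{1155 i \sqrt{1141}}{3468869} \approx 3514.8 + 0.011247 i$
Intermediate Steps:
$u{\left(v,z \right)} = z$
$j{\left(C \right)} = - 1155 \sqrt{C}$
$\frac{593994}{u{\left(1549,\left(5 + 8\right)^{2} \right)}} + \frac{j{\left(-1141 \right)}}{-3468869} = \frac{593994}{\left(5 + 8\right)^{2}} + \frac{\left(-1155\right) \sqrt{-1141}}{-3468869} = \frac{593994}{13^{2}} + - 1155 i \sqrt{1141} \left(- \frac{1}{3468869}\right) = \frac{593994}{169} + - 1155 i \sqrt{1141} \left(- \frac{1}{3468869}\right) = 593994 \cdot \frac{1}{169} + \frac{1155 i \sqrt{1141}}{3468869} = \frac{593994}{169} + \frac{1155 i \sqrt{1141}}{3468869}$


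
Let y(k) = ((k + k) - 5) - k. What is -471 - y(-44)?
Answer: -422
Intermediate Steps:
y(k) = -5 + k (y(k) = (2*k - 5) - k = (-5 + 2*k) - k = -5 + k)
-471 - y(-44) = -471 - (-5 - 44) = -471 - 1*(-49) = -471 + 49 = -422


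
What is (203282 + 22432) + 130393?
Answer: 356107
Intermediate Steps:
(203282 + 22432) + 130393 = 225714 + 130393 = 356107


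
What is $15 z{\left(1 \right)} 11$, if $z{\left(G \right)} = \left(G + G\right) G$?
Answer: $330$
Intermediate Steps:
$z{\left(G \right)} = 2 G^{2}$ ($z{\left(G \right)} = 2 G G = 2 G^{2}$)
$15 z{\left(1 \right)} 11 = 15 \cdot 2 \cdot 1^{2} \cdot 11 = 15 \cdot 2 \cdot 1 \cdot 11 = 15 \cdot 2 \cdot 11 = 30 \cdot 11 = 330$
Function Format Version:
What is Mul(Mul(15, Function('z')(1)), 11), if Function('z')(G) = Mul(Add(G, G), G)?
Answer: 330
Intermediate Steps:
Function('z')(G) = Mul(2, Pow(G, 2)) (Function('z')(G) = Mul(Mul(2, G), G) = Mul(2, Pow(G, 2)))
Mul(Mul(15, Function('z')(1)), 11) = Mul(Mul(15, Mul(2, Pow(1, 2))), 11) = Mul(Mul(15, Mul(2, 1)), 11) = Mul(Mul(15, 2), 11) = Mul(30, 11) = 330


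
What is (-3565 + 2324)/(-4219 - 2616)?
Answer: 1241/6835 ≈ 0.18157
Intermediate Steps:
(-3565 + 2324)/(-4219 - 2616) = -1241/(-6835) = -1241*(-1/6835) = 1241/6835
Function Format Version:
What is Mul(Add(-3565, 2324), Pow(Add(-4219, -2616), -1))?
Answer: Rational(1241, 6835) ≈ 0.18157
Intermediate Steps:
Mul(Add(-3565, 2324), Pow(Add(-4219, -2616), -1)) = Mul(-1241, Pow(-6835, -1)) = Mul(-1241, Rational(-1, 6835)) = Rational(1241, 6835)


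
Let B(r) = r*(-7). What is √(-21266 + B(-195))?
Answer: I*√19901 ≈ 141.07*I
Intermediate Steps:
B(r) = -7*r
√(-21266 + B(-195)) = √(-21266 - 7*(-195)) = √(-21266 + 1365) = √(-19901) = I*√19901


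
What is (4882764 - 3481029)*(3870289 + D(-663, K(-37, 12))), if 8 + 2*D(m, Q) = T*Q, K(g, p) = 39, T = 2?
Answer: 5425168612140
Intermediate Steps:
D(m, Q) = -4 + Q (D(m, Q) = -4 + (2*Q)/2 = -4 + Q)
(4882764 - 3481029)*(3870289 + D(-663, K(-37, 12))) = (4882764 - 3481029)*(3870289 + (-4 + 39)) = 1401735*(3870289 + 35) = 1401735*3870324 = 5425168612140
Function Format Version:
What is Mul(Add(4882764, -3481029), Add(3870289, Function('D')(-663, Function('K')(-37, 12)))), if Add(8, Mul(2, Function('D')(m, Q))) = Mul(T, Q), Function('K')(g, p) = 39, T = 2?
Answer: 5425168612140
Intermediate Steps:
Function('D')(m, Q) = Add(-4, Q) (Function('D')(m, Q) = Add(-4, Mul(Rational(1, 2), Mul(2, Q))) = Add(-4, Q))
Mul(Add(4882764, -3481029), Add(3870289, Function('D')(-663, Function('K')(-37, 12)))) = Mul(Add(4882764, -3481029), Add(3870289, Add(-4, 39))) = Mul(1401735, Add(3870289, 35)) = Mul(1401735, 3870324) = 5425168612140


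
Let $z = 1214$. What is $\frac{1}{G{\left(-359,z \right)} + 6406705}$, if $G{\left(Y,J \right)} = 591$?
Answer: $\frac{1}{6407296} \approx 1.5607 \cdot 10^{-7}$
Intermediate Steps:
$\frac{1}{G{\left(-359,z \right)} + 6406705} = \frac{1}{591 + 6406705} = \frac{1}{6407296}$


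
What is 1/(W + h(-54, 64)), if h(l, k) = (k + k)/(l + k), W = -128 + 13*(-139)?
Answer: -5/9611 ≈ -0.00052024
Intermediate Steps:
W = -1935 (W = -128 - 1807 = -1935)
h(l, k) = 2*k/(k + l) (h(l, k) = (2*k)/(k + l) = 2*k/(k + l))
1/(W + h(-54, 64)) = 1/(-1935 + 2*64/(64 - 54)) = 1/(-1935 + 2*64/10) = 1/(-1935 + 2*64*(1/10)) = 1/(-1935 + 64/5) = 1/(-9611/5) = -5/9611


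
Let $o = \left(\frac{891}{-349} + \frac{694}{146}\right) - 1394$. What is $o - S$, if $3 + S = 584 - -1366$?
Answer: $- \frac{85062597}{25477} \approx -3338.8$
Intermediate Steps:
$S = 1947$ ($S = -3 + \left(584 - -1366\right) = -3 + \left(584 + 1366\right) = -3 + 1950 = 1947$)
$o = - \frac{35458878}{25477}$ ($o = \left(891 \left(- \frac{1}{349}\right) + 694 \cdot \frac{1}{146}\right) - 1394 = \left(- \frac{891}{349} + \frac{347}{73}\right) - 1394 = \frac{56060}{25477} - 1394 = - \frac{35458878}{25477} \approx -1391.8$)
$o - S = - \frac{35458878}{25477} - 1947 = - \frac{85062597}{25477}$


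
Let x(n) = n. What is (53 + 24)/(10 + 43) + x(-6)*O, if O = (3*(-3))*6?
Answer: 17249/53 ≈ 325.45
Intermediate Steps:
O = -54 (O = -9*6 = -54)
(53 + 24)/(10 + 43) + x(-6)*O = (53 + 24)/(10 + 43) - 6*(-54) = 77/53 + 324 = 17249/53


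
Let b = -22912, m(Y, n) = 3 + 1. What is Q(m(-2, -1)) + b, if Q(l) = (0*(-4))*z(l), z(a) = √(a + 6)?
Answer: -22912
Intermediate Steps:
m(Y, n) = 4
z(a) = √(6 + a)
Q(l) = 0 (Q(l) = (0*(-4))*√(6 + l) = 0*√(6 + l) = 0)
Q(m(-2, -1)) + b = 0 - 22912 = -22912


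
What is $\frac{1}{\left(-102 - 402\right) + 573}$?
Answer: $\frac{1}{69} \approx 0.014493$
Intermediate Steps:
$\frac{1}{\left(-102 - 402\right) + 573} = \frac{1}{-504 + 573} = \frac{1}{69}$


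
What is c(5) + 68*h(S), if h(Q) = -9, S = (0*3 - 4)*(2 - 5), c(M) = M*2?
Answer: -602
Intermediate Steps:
c(M) = 2*M
S = 12 (S = (0 - 4)*(-3) = -4*(-3) = 12)
c(5) + 68*h(S) = 2*5 + 68*(-9) = 10 - 612 = -602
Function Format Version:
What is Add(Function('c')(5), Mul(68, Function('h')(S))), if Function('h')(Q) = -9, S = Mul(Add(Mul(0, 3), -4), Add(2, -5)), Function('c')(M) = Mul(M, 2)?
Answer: -602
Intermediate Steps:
Function('c')(M) = Mul(2, M)
S = 12 (S = Mul(Add(0, -4), -3) = Mul(-4, -3) = 12)
Add(Function('c')(5), Mul(68, Function('h')(S))) = Add(Mul(2, 5), Mul(68, -9)) = Add(10, -612) = -602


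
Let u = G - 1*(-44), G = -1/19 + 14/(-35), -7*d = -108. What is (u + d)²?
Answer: 1538129961/442225 ≈ 3478.2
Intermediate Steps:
d = 108/7 (d = -⅐*(-108) = 108/7 ≈ 15.429)
G = -43/95 (G = -1*1/19 + 14*(-1/35) = -1/19 - ⅖ = -43/95 ≈ -0.45263)
u = 4137/95 (u = -43/95 - 1*(-44) = -43/95 + 44 = 4137/95 ≈ 43.547)
(u + d)² = (4137/95 + 108/7)² = (39219/665)² = 1538129961/442225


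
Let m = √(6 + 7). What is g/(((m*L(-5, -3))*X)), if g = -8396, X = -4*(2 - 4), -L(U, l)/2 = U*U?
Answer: 2099*√13/1300 ≈ 5.8216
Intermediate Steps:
L(U, l) = -2*U² (L(U, l) = -2*U*U = -2*U²)
m = √13 ≈ 3.6056
X = 8 (X = -4*(-2) = 8)
g/(((m*L(-5, -3))*X)) = -8396*(-√13/5200) = -(-2099)*√13/1300 = 2099*√13/1300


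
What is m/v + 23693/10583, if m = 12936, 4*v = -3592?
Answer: -3042773/250093 ≈ -12.167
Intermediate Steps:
v = -898 (v = (1/4)*(-3592) = -898)
m/v + 23693/10583 = 12936/(-898) + 23693/10583 = 12936*(-1/898) + 23693*(1/10583) = -6468/449 + 1247/557 = -3042773/250093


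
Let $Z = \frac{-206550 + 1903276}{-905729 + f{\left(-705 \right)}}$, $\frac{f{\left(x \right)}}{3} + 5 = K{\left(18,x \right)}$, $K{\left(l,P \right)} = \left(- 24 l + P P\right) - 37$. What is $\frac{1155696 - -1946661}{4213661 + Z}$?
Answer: $\frac{301923451478}{410076580415} \approx 0.73626$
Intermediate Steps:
$K{\left(l,P \right)} = -37 + P^{2} - 24 l$ ($K{\left(l,P \right)} = \left(- 24 l + P^{2}\right) - 37 = \left(P^{2} - 24 l\right) - 37 = -37 + P^{2} - 24 l$)
$f{\left(x \right)} = -1422 + 3 x^{2}$ ($f{\left(x \right)} = -15 + 3 \left(-37 + x^{2} - 432\right) = -15 + 3 \left(-469 + x^{2}\right) = -15 + \left(-1407 + 3 x^{2}\right) = -1422 + 3 x^{2}$)
$Z = \frac{848363}{291962}$ ($Z = \frac{-206550 + 1903276}{-905729 - \left(1422 - 3 \left(-705\right)^{2}\right)} = \frac{1696726}{-905729 + \left(-1422 + 3 \cdot 497025\right)} = \frac{1696726}{-905729 + \left(-1422 + 1491075\right)} = \frac{1696726}{-905729 + 1489653} = \frac{1696726}{583924} = 1696726 \cdot \frac{1}{583924} = \frac{848363}{291962} \approx 2.9057$)
$\frac{1155696 - -1946661}{4213661 + Z} = \frac{1155696 - -1946661}{4213661 + \frac{848363}{291962}} = \frac{1155696 + 1946661}{\frac{1230229741245}{291962}} = 3102357 \cdot \frac{291962}{1230229741245} = \frac{301923451478}{410076580415}$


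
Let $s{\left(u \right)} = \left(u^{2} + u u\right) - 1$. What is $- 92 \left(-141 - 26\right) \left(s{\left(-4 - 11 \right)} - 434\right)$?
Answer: $230460$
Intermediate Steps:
$s{\left(u \right)} = -1 + 2 u^{2}$ ($s{\left(u \right)} = \left(u^{2} + u^{2}\right) - 1 = 2 u^{2} - 1 = -1 + 2 u^{2}$)
$- 92 \left(-141 - 26\right) \left(s{\left(-4 - 11 \right)} - 434\right) = - 92 \left(-141 - 26\right) \left(\left(-1 + 2 \left(-4 - 11\right)^{2}\right) - 434\right) = - 92 \left(- 167 \left(\left(-1 + 2 \left(-4 - 11\right)^{2}\right) - 434\right)\right) = - 92 \left(- 167 \left(\left(-1 + 2 \left(-15\right)^{2}\right) - 434\right)\right) = - 92 \left(- 167 \left(\left(-1 + 2 \cdot 225\right) - 434\right)\right) = - 92 \left(- 167 \left(\left(-1 + 450\right) - 434\right)\right) = - 92 \left(- 167 \left(449 - 434\right)\right) = - 92 \left(\left(-167\right) 15\right) = \left(-92\right) \left(-2505\right) = 230460$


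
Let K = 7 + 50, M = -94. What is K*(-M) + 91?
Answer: 5449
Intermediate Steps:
K = 57
K*(-M) + 91 = 57*(-1*(-94)) + 91 = 57*94 + 91 = 5358 + 91 = 5449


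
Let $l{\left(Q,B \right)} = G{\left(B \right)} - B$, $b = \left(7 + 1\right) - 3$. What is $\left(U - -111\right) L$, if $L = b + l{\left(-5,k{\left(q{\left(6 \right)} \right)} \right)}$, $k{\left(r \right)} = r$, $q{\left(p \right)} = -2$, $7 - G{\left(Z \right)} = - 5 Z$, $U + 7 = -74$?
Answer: $120$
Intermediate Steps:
$U = -81$ ($U = -7 - 74 = -81$)
$G{\left(Z \right)} = 7 + 5 Z$ ($G{\left(Z \right)} = 7 - - 5 Z = 7 + 5 Z$)
$b = 5$ ($b = 8 - 3 = 5$)
$l{\left(Q,B \right)} = 7 + 4 B$ ($l{\left(Q,B \right)} = \left(7 + 5 B\right) - B = 7 + 4 B$)
$L = 4$ ($L = 5 + \left(7 + 4 \left(-2\right)\right) = 5 + \left(7 - 8\right) = 5 - 1 = 4$)
$\left(U - -111\right) L = \left(-81 - -111\right) 4 = \left(-81 + 111\right) 4 = 30 \cdot 4 = 120$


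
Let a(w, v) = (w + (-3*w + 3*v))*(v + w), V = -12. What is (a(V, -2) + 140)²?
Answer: 12544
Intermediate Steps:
a(w, v) = (v + w)*(-2*w + 3*v) (a(w, v) = (-2*w + 3*v)*(v + w) = (v + w)*(-2*w + 3*v))
(a(V, -2) + 140)² = ((-2*(-12)² + 3*(-2)² - 2*(-12)) + 140)² = ((-2*144 + 3*4 + 24) + 140)² = ((-288 + 12 + 24) + 140)² = (-252 + 140)² = (-112)² = 12544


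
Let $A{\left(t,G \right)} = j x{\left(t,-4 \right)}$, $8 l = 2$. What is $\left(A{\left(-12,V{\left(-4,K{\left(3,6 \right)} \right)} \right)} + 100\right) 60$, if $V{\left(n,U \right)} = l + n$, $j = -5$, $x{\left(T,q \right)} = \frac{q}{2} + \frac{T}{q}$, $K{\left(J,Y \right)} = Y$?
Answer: $5700$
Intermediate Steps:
$l = \frac{1}{4}$ ($l = \frac{1}{8} \cdot 2 = \frac{1}{4} \approx 0.25$)
$x{\left(T,q \right)} = \frac{q}{2} + \frac{T}{q}$ ($x{\left(T,q \right)} = q \frac{1}{2} + \frac{T}{q} = \frac{q}{2} + \frac{T}{q}$)
$V{\left(n,U \right)} = \frac{1}{4} + n$
$A{\left(t,G \right)} = 10 + \frac{5 t}{4}$ ($A{\left(t,G \right)} = - 5 \left(\frac{1}{2} \left(-4\right) + \frac{t}{-4}\right) = - 5 \left(-2 + t \left(- \frac{1}{4}\right)\right) = - 5 \left(-2 - \frac{t}{4}\right) = 10 + \frac{5 t}{4}$)
$\left(A{\left(-12,V{\left(-4,K{\left(3,6 \right)} \right)} \right)} + 100\right) 60 = \left(\left(10 + \frac{5}{4} \left(-12\right)\right) + 100\right) 60 = \left(\left(10 - 15\right) + 100\right) 60 = \left(-5 + 100\right) 60 = 95 \cdot 60 = 5700$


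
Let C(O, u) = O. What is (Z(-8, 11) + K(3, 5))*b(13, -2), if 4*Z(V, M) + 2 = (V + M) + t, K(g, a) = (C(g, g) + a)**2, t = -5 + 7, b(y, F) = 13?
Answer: 3367/4 ≈ 841.75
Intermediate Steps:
t = 2
K(g, a) = (a + g)**2 (K(g, a) = (g + a)**2 = (a + g)**2)
Z(V, M) = M/4 + V/4 (Z(V, M) = -1/2 + ((V + M) + 2)/4 = -1/2 + ((M + V) + 2)/4 = -1/2 + (2 + M + V)/4 = -1/2 + (1/2 + M/4 + V/4) = M/4 + V/4)
(Z(-8, 11) + K(3, 5))*b(13, -2) = (((1/4)*11 + (1/4)*(-8)) + (5 + 3)**2)*13 = ((11/4 - 2) + 8**2)*13 = (3/4 + 64)*13 = (259/4)*13 = 3367/4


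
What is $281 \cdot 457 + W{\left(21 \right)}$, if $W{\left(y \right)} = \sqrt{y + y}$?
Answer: $128417 + \sqrt{42} \approx 1.2842 \cdot 10^{5}$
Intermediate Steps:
$W{\left(y \right)} = \sqrt{2} \sqrt{y}$ ($W{\left(y \right)} = \sqrt{2 y} = \sqrt{2} \sqrt{y}$)
$281 \cdot 457 + W{\left(21 \right)} = 281 \cdot 457 + \sqrt{2} \sqrt{21} = 128417 + \sqrt{42}$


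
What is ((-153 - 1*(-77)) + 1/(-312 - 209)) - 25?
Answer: -52622/521 ≈ -101.00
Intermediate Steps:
((-153 - 1*(-77)) + 1/(-312 - 209)) - 25 = ((-153 + 77) + 1/(-521)) - 25 = (-76 - 1/521) - 25 = -39597/521 - 25 = -52622/521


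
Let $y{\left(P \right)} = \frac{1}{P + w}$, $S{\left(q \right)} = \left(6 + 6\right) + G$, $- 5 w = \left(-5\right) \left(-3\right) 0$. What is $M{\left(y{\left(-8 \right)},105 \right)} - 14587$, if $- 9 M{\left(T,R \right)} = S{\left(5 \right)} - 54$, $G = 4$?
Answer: $- \frac{131245}{9} \approx -14583.0$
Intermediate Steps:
$w = 0$ ($w = - \frac{\left(-5\right) \left(-3\right) 0}{5} = - \frac{15 \cdot 0}{5} = \left(- \frac{1}{5}\right) 0 = 0$)
$S{\left(q \right)} = 16$ ($S{\left(q \right)} = \left(6 + 6\right) + 4 = 12 + 4 = 16$)
$y{\left(P \right)} = \frac{1}{P}$ ($y{\left(P \right)} = \frac{1}{P + 0} = \frac{1}{P}$)
$M{\left(T,R \right)} = \frac{38}{9}$ ($M{\left(T,R \right)} = - \frac{16 - 54}{9} = \left(- \frac{1}{9}\right) \left(-38\right) = \frac{38}{9}$)
$M{\left(y{\left(-8 \right)},105 \right)} - 14587 = \frac{38}{9} - 14587 = - \frac{131245}{9}$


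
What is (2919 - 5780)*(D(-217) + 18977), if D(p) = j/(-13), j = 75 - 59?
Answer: -705765785/13 ≈ -5.4290e+7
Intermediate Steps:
j = 16
D(p) = -16/13 (D(p) = 16/(-13) = 16*(-1/13) = -16/13)
(2919 - 5780)*(D(-217) + 18977) = (2919 - 5780)*(-16/13 + 18977) = -2861*246685/13 = -705765785/13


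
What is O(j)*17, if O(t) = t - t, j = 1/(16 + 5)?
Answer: 0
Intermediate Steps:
j = 1/21 ≈ 0.047619
O(t) = 0
O(j)*17 = 0*17 = 0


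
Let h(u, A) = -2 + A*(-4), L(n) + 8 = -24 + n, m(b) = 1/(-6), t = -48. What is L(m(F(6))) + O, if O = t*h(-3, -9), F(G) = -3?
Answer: -9985/6 ≈ -1664.2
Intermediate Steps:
m(b) = -⅙
L(n) = -32 + n (L(n) = -8 + (-24 + n) = -32 + n)
h(u, A) = -2 - 4*A
O = -1632 (O = -48*(-2 - 4*(-9)) = -48*(-2 + 36) = -48*34 = -1632)
L(m(F(6))) + O = (-32 - ⅙) - 1632 = -193/6 - 1632 = -9985/6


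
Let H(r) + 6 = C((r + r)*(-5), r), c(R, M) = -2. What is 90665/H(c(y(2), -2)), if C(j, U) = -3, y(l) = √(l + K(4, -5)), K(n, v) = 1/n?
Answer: -90665/9 ≈ -10074.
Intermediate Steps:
y(l) = √(¼ + l) (y(l) = √(l + 1/4) = √(l + ¼) = √(¼ + l))
H(r) = -9 (H(r) = -6 - 3 = -9)
90665/H(c(y(2), -2)) = 90665/(-9) = 90665*(-⅑) = -90665/9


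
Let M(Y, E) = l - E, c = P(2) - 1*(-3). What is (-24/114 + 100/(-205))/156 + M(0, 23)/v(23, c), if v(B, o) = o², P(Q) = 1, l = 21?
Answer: -31469/243048 ≈ -0.12948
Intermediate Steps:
c = 4 (c = 1 - 1*(-3) = 1 + 3 = 4)
M(Y, E) = 21 - E
(-24/114 + 100/(-205))/156 + M(0, 23)/v(23, c) = (-24/114 + 100/(-205))/156 + (21 - 1*23)/(4²) = (-24*1/114 + 100*(-1/205))*(1/156) + (21 - 23)/16 = (-4/19 - 20/41)*(1/156) - 2*1/16 = -544/779*1/156 - ⅛ = -136/30381 - ⅛ = -31469/243048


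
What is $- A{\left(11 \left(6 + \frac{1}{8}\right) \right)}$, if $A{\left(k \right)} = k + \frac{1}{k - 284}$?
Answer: $- \frac{934023}{13864} \approx -67.37$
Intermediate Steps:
$A{\left(k \right)} = k + \frac{1}{-284 + k}$
$- A{\left(11 \left(6 + \frac{1}{8}\right) \right)} = - \frac{1 + \left(11 \left(6 + \frac{1}{8}\right)\right)^{2} - 284 \cdot 11 \left(6 + \frac{1}{8}\right)}{-284 + 11 \left(6 + \frac{1}{8}\right)} = - \frac{1 + \left(11 \cdot \frac{49}{8}\right)^{2} - 284 \cdot 11 \cdot \frac{49}{8}}{-284 + 11 \cdot \frac{49}{8}} = - \frac{1 + \left(\frac{539}{8}\right)^{2} - \frac{38269}{2}}{-284 + \frac{539}{8}} = - \frac{1 + \frac{290521}{64} - \frac{38269}{2}}{- \frac{1733}{8}} = - \frac{\left(-8\right) \left(-934023\right)}{1733 \cdot 64} = \left(-1\right) \frac{934023}{13864} = - \frac{934023}{13864}$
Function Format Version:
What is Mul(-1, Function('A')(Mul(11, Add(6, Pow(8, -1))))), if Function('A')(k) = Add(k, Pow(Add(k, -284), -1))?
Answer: Rational(-934023, 13864) ≈ -67.370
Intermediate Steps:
Function('A')(k) = Add(k, Pow(Add(-284, k), -1))
Mul(-1, Function('A')(Mul(11, Add(6, Pow(8, -1))))) = Mul(-1, Mul(Pow(Add(-284, Mul(11, Add(6, Pow(8, -1)))), -1), Add(1, Pow(Mul(11, Add(6, Pow(8, -1))), 2), Mul(-284, Mul(11, Add(6, Pow(8, -1))))))) = Mul(-1, Mul(Pow(Add(-284, Mul(11, Add(6, Rational(1, 8)))), -1), Add(1, Pow(Mul(11, Add(6, Rational(1, 8))), 2), Mul(-284, Mul(11, Add(6, Rational(1, 8))))))) = Mul(-1, Mul(Pow(Add(-284, Mul(11, Rational(49, 8))), -1), Add(1, Pow(Mul(11, Rational(49, 8)), 2), Mul(-284, Mul(11, Rational(49, 8)))))) = Mul(-1, Mul(Pow(Add(-284, Rational(539, 8)), -1), Add(1, Pow(Rational(539, 8), 2), Mul(-284, Rational(539, 8))))) = Mul(-1, Mul(Pow(Rational(-1733, 8), -1), Add(1, Rational(290521, 64), Rational(-38269, 2)))) = Mul(-1, Mul(Rational(-8, 1733), Rational(-934023, 64))) = Mul(-1, Rational(934023, 13864)) = Rational(-934023, 13864)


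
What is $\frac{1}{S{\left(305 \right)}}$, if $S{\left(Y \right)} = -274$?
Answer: $- \frac{1}{274} \approx -0.0036496$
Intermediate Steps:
$\frac{1}{S{\left(305 \right)}} = \frac{1}{-274} = - \frac{1}{274}$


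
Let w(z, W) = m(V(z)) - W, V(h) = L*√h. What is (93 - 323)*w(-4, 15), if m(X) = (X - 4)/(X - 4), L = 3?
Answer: 3220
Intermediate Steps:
V(h) = 3*√h
m(X) = 1 (m(X) = (-4 + X)/(-4 + X) = 1)
w(z, W) = 1 - W
(93 - 323)*w(-4, 15) = (93 - 323)*(1 - 1*15) = -230*(1 - 15) = -230*(-14) = 3220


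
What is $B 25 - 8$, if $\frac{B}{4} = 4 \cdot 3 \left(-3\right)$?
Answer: $-3608$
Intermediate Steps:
$B = -144$ ($B = 4 \cdot 4 \cdot 3 \left(-3\right) = 4 \cdot 12 \left(-3\right) = 4 \left(-36\right) = -144$)
$B 25 - 8 = \left(-144\right) 25 - 8 = -3600 - 8 = -3608$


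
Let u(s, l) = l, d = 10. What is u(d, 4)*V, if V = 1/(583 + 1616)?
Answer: 4/2199 ≈ 0.0018190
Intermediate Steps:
V = 1/2199 ≈ 0.00045475
u(d, 4)*V = 4*(1/2199) = 4/2199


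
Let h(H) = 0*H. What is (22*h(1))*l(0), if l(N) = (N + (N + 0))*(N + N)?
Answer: 0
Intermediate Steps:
h(H) = 0
l(N) = 4*N² (l(N) = (N + N)*(2*N) = (2*N)*(2*N) = 4*N²)
(22*h(1))*l(0) = (22*0)*(4*0²) = 0*(4*0) = 0*0 = 0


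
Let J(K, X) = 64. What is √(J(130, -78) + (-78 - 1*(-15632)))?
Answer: √15618 ≈ 124.97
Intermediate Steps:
√(J(130, -78) + (-78 - 1*(-15632))) = √(64 + (-78 - 1*(-15632))) = √(64 + (-78 + 15632)) = √(64 + 15554) = √15618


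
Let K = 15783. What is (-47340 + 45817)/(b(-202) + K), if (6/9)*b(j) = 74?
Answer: -1523/15894 ≈ -0.095822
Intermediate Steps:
b(j) = 111 (b(j) = (3/2)*74 = 111)
(-47340 + 45817)/(b(-202) + K) = (-47340 + 45817)/(111 + 15783) = -1523/15894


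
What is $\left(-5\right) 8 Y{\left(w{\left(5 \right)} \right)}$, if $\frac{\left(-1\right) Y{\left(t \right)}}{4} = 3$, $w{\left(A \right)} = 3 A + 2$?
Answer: $480$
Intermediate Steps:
$w{\left(A \right)} = 2 + 3 A$
$Y{\left(t \right)} = -12$ ($Y{\left(t \right)} = \left(-4\right) 3 = -12$)
$\left(-5\right) 8 Y{\left(w{\left(5 \right)} \right)} = \left(-5\right) 8 \left(-12\right) = \left(-40\right) \left(-12\right) = 480$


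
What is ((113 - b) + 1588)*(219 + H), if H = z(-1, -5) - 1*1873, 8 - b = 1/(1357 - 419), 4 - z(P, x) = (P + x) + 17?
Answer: -2637726135/938 ≈ -2.8121e+6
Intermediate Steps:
z(P, x) = -13 - P - x (z(P, x) = 4 - ((P + x) + 17) = 4 - (17 + P + x) = 4 + (-17 - P - x) = -13 - P - x)
b = 7503/938 (b = 8 - 1/(1357 - 419) = 8 - 1/938 = 7503/938 ≈ 7.9989)
H = -1880 (H = (-13 - 1*(-1) - 1*(-5)) - 1*1873 = (-13 + 1 + 5) - 1873 = -7 - 1873 = -1880)
((113 - b) + 1588)*(219 + H) = ((113 - 1*7503/938) + 1588)*(219 - 1880) = ((113 - 7503/938) + 1588)*(-1661) = (98491/938 + 1588)*(-1661) = (1588035/938)*(-1661) = -2637726135/938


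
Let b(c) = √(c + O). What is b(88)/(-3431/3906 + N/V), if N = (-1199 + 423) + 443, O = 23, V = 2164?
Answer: -4226292*√111/4362691 ≈ -10.206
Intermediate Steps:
N = -333 (N = -776 + 443 = -333)
b(c) = √(23 + c) (b(c) = √(c + 23) = √(23 + c))
b(88)/(-3431/3906 + N/V) = √(23 + 88)/(-3431/3906 - 333/2164) = √111/(-3431*1/3906 - 333*1/2164) = √111/(-3431/3906 - 333/2164) = √111/(-4362691/4226292) = √111*(-4226292/4362691) = -4226292*√111/4362691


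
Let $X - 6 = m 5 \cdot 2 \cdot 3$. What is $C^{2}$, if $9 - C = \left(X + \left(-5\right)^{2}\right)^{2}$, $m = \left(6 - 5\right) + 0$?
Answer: $13778944$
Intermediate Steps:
$m = 1$ ($m = 1 + 0 = 1$)
$X = 36$ ($X = 6 + 1 \cdot 5 \cdot 2 \cdot 3 = 6 + 1 \cdot 10 \cdot 3 = 6 + 10 \cdot 3 = 6 + 30 = 36$)
$C = -3712$ ($C = 9 - \left(36 + \left(-5\right)^{2}\right)^{2} = 9 - \left(36 + 25\right)^{2} = 9 - 61^{2} = 9 - 3721 = -3712$)
$C^{2} = \left(-3712\right)^{2} = 13778944$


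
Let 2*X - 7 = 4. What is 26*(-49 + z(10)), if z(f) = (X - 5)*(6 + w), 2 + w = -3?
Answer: -1261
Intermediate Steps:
X = 11/2 (X = 7/2 + (½)*4 = 7/2 + 2 = 11/2 ≈ 5.5000)
w = -5 (w = -2 - 3 = -5)
z(f) = ½ (z(f) = (11/2 - 5)*(6 - 5) = (½)*1 = ½)
26*(-49 + z(10)) = 26*(-49 + ½) = 26*(-97/2) = -1261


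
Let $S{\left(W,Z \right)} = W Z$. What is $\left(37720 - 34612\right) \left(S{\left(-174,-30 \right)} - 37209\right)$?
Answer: $-99421812$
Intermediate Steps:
$\left(37720 - 34612\right) \left(S{\left(-174,-30 \right)} - 37209\right) = \left(37720 - 34612\right) \left(\left(-174\right) \left(-30\right) - 37209\right) = 3108 \left(5220 - 37209\right) = 3108 \left(-31989\right) = -99421812$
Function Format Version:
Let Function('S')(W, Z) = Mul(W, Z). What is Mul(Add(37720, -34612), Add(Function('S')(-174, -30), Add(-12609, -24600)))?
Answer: -99421812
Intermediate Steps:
Mul(Add(37720, -34612), Add(Function('S')(-174, -30), Add(-12609, -24600))) = Mul(Add(37720, -34612), Add(Mul(-174, -30), Add(-12609, -24600))) = Mul(3108, Add(5220, -37209)) = Mul(3108, -31989) = -99421812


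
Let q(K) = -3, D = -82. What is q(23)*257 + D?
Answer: -853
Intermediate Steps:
q(23)*257 + D = -3*257 - 82 = -771 - 82 = -853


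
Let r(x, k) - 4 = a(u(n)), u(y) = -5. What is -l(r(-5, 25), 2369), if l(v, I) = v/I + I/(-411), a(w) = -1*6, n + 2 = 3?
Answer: 5612983/973659 ≈ 5.7648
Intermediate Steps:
n = 1 (n = -2 + 3 = 1)
a(w) = -6
r(x, k) = -2 (r(x, k) = 4 - 6 = -2)
l(v, I) = -I/411 + v/I (l(v, I) = v/I + I*(-1/411) = v/I - I/411 = -I/411 + v/I)
-l(r(-5, 25), 2369) = -(-1/411*2369 - 2/2369) = -(-2369/411 - 2*1/2369) = -(-2369/411 - 2/2369) = -1*(-5612983/973659) = 5612983/973659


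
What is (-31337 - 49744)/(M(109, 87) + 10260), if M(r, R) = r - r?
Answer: -3003/380 ≈ -7.9026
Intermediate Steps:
M(r, R) = 0
(-31337 - 49744)/(M(109, 87) + 10260) = (-31337 - 49744)/(0 + 10260) = -81081/10260 = -81081*1/10260 = -3003/380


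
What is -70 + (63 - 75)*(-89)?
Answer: 998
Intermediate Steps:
-70 + (63 - 75)*(-89) = -70 - 12*(-89) = -70 + 1068 = 998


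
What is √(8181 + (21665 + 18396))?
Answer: √48242 ≈ 219.64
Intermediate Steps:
√(8181 + (21665 + 18396)) = √(8181 + 40061) = √48242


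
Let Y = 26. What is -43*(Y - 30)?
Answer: 172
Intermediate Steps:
-43*(Y - 30) = -43*(26 - 30) = -43*(-4) = 172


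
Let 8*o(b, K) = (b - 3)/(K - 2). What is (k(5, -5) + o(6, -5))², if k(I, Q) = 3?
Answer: 27225/3136 ≈ 8.6814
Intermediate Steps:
o(b, K) = (-3 + b)/(8*(-2 + K)) (o(b, K) = ((b - 3)/(K - 2))/8 = ((-3 + b)/(-2 + K))/8 = (-3 + b)/(8*(-2 + K)))
(k(5, -5) + o(6, -5))² = (3 + (-3 + 6)/(8*(-2 - 5)))² = (3 + (⅛)*3/(-7))² = (3 + (⅛)*(-⅐)*3)² = (3 - 3/56)² = (165/56)² = 27225/3136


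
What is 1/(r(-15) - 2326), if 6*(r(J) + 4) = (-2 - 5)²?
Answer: -6/13931 ≈ -0.00043069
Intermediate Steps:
r(J) = 25/6 (r(J) = -4 + (-2 - 5)²/6 = -4 + (⅙)*(-7)² = -4 + (⅙)*49 = -4 + 49/6 = 25/6)
1/(r(-15) - 2326) = 1/(25/6 - 2326) = 1/(-13931/6) = -6/13931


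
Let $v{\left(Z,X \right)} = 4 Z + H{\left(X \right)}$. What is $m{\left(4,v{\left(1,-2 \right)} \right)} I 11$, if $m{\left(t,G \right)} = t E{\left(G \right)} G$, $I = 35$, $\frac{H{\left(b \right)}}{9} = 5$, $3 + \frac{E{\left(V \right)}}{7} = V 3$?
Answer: $76063680$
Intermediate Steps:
$E{\left(V \right)} = -21 + 21 V$ ($E{\left(V \right)} = -21 + 7 V 3 = -21 + 7 \cdot 3 V = -21 + 21 V$)
$H{\left(b \right)} = 45$ ($H{\left(b \right)} = 9 \cdot 5 = 45$)
$v{\left(Z,X \right)} = 45 + 4 Z$ ($v{\left(Z,X \right)} = 4 Z + 45 = 45 + 4 Z$)
$m{\left(t,G \right)} = G t \left(-21 + 21 G\right)$ ($m{\left(t,G \right)} = t \left(-21 + 21 G\right) G = G t \left(-21 + 21 G\right)$)
$m{\left(4,v{\left(1,-2 \right)} \right)} I 11 = 21 \left(45 + 4 \cdot 1\right) 4 \left(-1 + \left(45 + 4 \cdot 1\right)\right) 35 \cdot 11 = 21 \left(45 + 4\right) 4 \left(-1 + \left(45 + 4\right)\right) 35 \cdot 11 = 21 \cdot 49 \cdot 4 \left(-1 + 49\right) 35 \cdot 11 = 21 \cdot 49 \cdot 4 \cdot 48 \cdot 35 \cdot 11 = 197568 \cdot 35 \cdot 11 = 6914880 \cdot 11 = 76063680$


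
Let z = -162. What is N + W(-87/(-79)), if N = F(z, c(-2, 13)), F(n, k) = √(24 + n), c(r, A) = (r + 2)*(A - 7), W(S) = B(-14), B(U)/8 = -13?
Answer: -104 + I*√138 ≈ -104.0 + 11.747*I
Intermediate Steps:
B(U) = -104 (B(U) = 8*(-13) = -104)
W(S) = -104
c(r, A) = (-7 + A)*(2 + r) (c(r, A) = (2 + r)*(-7 + A) = (-7 + A)*(2 + r))
N = I*√138 (N = √(24 - 162) = √(-138) = I*√138 ≈ 11.747*I)
N + W(-87/(-79)) = I*√138 - 104 = -104 + I*√138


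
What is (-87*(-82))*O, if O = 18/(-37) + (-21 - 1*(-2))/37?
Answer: -7134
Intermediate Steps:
O = -1 (O = 18*(-1/37) + (-21 + 2)*(1/37) = -18/37 - 19*1/37 = -18/37 - 19/37 = -1)
(-87*(-82))*O = -87*(-82)*(-1) = 7134*(-1) = -7134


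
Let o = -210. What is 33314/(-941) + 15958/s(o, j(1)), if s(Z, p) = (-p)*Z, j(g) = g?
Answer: 4010269/98805 ≈ 40.588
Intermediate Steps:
s(Z, p) = -Z*p
33314/(-941) + 15958/s(o, j(1)) = 33314/(-941) + 15958/((-1*(-210)*1)) = 33314*(-1/941) + 15958/210 = -33314/941 + 15958*(1/210) = -33314/941 + 7979/105 = 4010269/98805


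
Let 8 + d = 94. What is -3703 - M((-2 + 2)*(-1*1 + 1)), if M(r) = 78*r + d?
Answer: -3789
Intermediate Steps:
d = 86 (d = -8 + 94 = 86)
M(r) = 86 + 78*r (M(r) = 78*r + 86 = 86 + 78*r)
-3703 - M((-2 + 2)*(-1*1 + 1)) = -3703 - (86 + 78*((-2 + 2)*(-1*1 + 1))) = -3703 - (86 + 78*(0*(-1 + 1))) = -3703 - (86 + 78*(0*0)) = -3703 - (86 + 78*0) = -3703 - (86 + 0) = -3703 - 1*86 = -3703 - 86 = -3789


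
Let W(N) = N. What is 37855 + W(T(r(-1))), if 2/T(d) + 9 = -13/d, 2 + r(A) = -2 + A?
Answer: 605675/16 ≈ 37855.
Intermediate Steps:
r(A) = -4 + A (r(A) = -2 + (-2 + A) = -4 + A)
T(d) = 2/(-9 - 13/d)
37855 + W(T(r(-1))) = 37855 - 2*(-4 - 1)/(13 + 9*(-4 - 1)) = 37855 - 2*(-5)/(13 + 9*(-5)) = 37855 - 2*(-5)/(13 - 45) = 37855 - 2*(-5)/(-32) = 37855 - 2*(-5)*(-1/32) = 37855 - 5/16 = 605675/16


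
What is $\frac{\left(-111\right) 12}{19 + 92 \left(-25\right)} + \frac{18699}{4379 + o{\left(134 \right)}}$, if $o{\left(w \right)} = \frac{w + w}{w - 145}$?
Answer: $\frac{77887}{15967} \approx 4.878$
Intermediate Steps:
$o{\left(w \right)} = \frac{2 w}{-145 + w}$
$\frac{\left(-111\right) 12}{19 + 92 \left(-25\right)} + \frac{18699}{4379 + o{\left(134 \right)}} = \frac{\left(-111\right) 12}{19 + 92 \left(-25\right)} + \frac{18699}{4379 + 2 \cdot 134 \frac{1}{-145 + 134}} = - \frac{1332}{19 - 2300} + \frac{18699}{4379 + 2 \cdot 134 \frac{1}{-11}} = - \frac{1332}{-2281} + \frac{18699}{4379 + 2 \cdot 134 \left(- \frac{1}{11}\right)} = \left(-1332\right) \left(- \frac{1}{2281}\right) + \frac{18699}{4379 - \frac{268}{11}} = \frac{1332}{2281} + \frac{18699}{\frac{47901}{11}} = \frac{1332}{2281} + 18699 \cdot \frac{11}{47901} = \frac{1332}{2281} + \frac{68563}{15967} = \frac{77887}{15967}$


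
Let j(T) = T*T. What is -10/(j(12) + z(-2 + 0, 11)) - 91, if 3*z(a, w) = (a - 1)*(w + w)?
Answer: -5556/61 ≈ -91.082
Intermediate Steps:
j(T) = T²
z(a, w) = 2*w*(-1 + a)/3 (z(a, w) = ((a - 1)*(w + w))/3 = ((-1 + a)*(2*w))/3 = (2*w*(-1 + a))/3 = 2*w*(-1 + a)/3)
-10/(j(12) + z(-2 + 0, 11)) - 91 = -10/(12² + (⅔)*11*(-1 + (-2 + 0))) - 91 = -10/(144 + (⅔)*11*(-1 - 2)) - 91 = -10/(144 + (⅔)*11*(-3)) - 91 = -10/(144 - 22) - 91 = -10/122 - 91 = -10*1/122 - 91 = -5/61 - 91 = -5556/61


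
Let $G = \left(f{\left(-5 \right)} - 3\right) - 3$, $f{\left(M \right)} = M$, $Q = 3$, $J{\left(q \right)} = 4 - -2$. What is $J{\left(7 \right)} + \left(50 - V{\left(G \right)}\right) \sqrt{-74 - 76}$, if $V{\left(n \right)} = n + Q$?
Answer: $6 + 290 i \sqrt{6} \approx 6.0 + 710.35 i$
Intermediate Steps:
$J{\left(q \right)} = 6$ ($J{\left(q \right)} = 4 + 2 = 6$)
$G = -11$ ($G = \left(-5 - 3\right) - 3 = -8 - 3 = -11$)
$V{\left(n \right)} = 3 + n$ ($V{\left(n \right)} = n + 3 = 3 + n$)
$J{\left(7 \right)} + \left(50 - V{\left(G \right)}\right) \sqrt{-74 - 76} = 6 + \left(50 - \left(3 - 11\right)\right) \sqrt{-74 - 76} = 6 + \left(50 - -8\right) \sqrt{-150} = 6 + \left(50 + 8\right) 5 i \sqrt{6} = 6 + 58 \cdot 5 i \sqrt{6} = 6 + 290 i \sqrt{6}$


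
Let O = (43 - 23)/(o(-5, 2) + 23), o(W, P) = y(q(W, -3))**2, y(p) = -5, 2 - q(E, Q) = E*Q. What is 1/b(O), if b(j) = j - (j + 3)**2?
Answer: -144/1621 ≈ -0.088834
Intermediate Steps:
q(E, Q) = 2 - E*Q
o(W, P) = 25 (o(W, P) = (-5)**2 = 25)
O = 5/12 (O = (43 - 23)/(25 + 23) = 20/48 = 20*(1/48) = 5/12 ≈ 0.41667)
b(j) = j - (3 + j)**2
1/b(O) = 1/(5/12 - (3 + 5/12)**2) = 1/(5/12 - (41/12)**2) = 1/(5/12 - 1*1681/144) = 1/(5/12 - 1681/144) = 1/(-1621/144) = -144/1621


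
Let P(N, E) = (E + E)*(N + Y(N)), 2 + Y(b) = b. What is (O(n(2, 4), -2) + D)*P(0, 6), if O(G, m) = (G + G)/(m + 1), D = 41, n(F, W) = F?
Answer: -888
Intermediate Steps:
Y(b) = -2 + b
O(G, m) = 2*G/(1 + m) (O(G, m) = (2*G)/(1 + m) = 2*G/(1 + m))
P(N, E) = 2*E*(-2 + 2*N) (P(N, E) = (E + E)*(N + (-2 + N)) = (2*E)*(-2 + 2*N) = 2*E*(-2 + 2*N))
(O(n(2, 4), -2) + D)*P(0, 6) = (2*2/(1 - 2) + 41)*(4*6*(-1 + 0)) = (2*2/(-1) + 41)*(4*6*(-1)) = (2*2*(-1) + 41)*(-24) = (-4 + 41)*(-24) = 37*(-24) = -888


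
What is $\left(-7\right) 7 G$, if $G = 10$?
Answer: $-490$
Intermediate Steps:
$\left(-7\right) 7 G = \left(-7\right) 7 \cdot 10 = \left(-49\right) 10 = -490$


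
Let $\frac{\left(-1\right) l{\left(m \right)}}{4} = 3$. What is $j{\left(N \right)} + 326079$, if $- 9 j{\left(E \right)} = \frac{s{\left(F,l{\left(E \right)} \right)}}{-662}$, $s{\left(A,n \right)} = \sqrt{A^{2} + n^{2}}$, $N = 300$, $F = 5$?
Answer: $\frac{1942778695}{5958} \approx 3.2608 \cdot 10^{5}$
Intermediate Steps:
$l{\left(m \right)} = -12$ ($l{\left(m \right)} = \left(-4\right) 3 = -12$)
$j{\left(E \right)} = \frac{13}{5958}$ ($j{\left(E \right)} = - \frac{\sqrt{5^{2} + \left(-12\right)^{2}} \frac{1}{-662}}{9} = - \frac{\sqrt{25 + 144} \left(- \frac{1}{662}\right)}{9} = - \frac{\sqrt{169} \left(- \frac{1}{662}\right)}{9} = - \frac{13 \left(- \frac{1}{662}\right)}{9} = \left(- \frac{1}{9}\right) \left(- \frac{13}{662}\right) = \frac{13}{5958}$)
$j{\left(N \right)} + 326079 = \frac{13}{5958} + 326079 = \frac{1942778695}{5958}$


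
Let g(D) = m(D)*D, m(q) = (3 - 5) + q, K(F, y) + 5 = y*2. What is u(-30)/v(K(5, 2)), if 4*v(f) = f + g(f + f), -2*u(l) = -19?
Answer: 38/7 ≈ 5.4286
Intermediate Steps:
u(l) = 19/2 (u(l) = -1/2*(-19) = 19/2)
K(F, y) = -5 + 2*y (K(F, y) = -5 + y*2 = -5 + 2*y)
m(q) = -2 + q
g(D) = D*(-2 + D) (g(D) = (-2 + D)*D = D*(-2 + D))
v(f) = f/4 + f*(-2 + 2*f)/2 (v(f) = (f + (f + f)*(-2 + (f + f)))/4 = (f + (2*f)*(-2 + 2*f))/4 = (f + 2*f*(-2 + 2*f))/4 = f/4 + f*(-2 + 2*f)/2)
u(-30)/v(K(5, 2)) = 19/(2*(((-5 + 2*2)*(-3 + 4*(-5 + 2*2))/4))) = 19/(2*(((-5 + 4)*(-3 + 4*(-5 + 4))/4))) = 19/(2*(((1/4)*(-1)*(-3 + 4*(-1))))) = 19/(2*(((1/4)*(-1)*(-3 - 4)))) = 19/(2*(((1/4)*(-1)*(-7)))) = 19/(2*(7/4)) = (19/2)*(4/7) = 38/7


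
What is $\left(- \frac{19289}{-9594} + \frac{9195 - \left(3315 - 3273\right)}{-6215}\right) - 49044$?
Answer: $- \frac{25878763699}{527670} \approx -49043.0$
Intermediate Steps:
$\left(- \frac{19289}{-9594} + \frac{9195 - \left(3315 - 3273\right)}{-6215}\right) - 49044 = \left(\left(-19289\right) \left(- \frac{1}{9594}\right) + \left(9195 - \left(3315 - 3273\right)\right) \left(- \frac{1}{6215}\right)\right) - 49044 = \left(\frac{19289}{9594} + \left(9195 - 42\right) \left(- \frac{1}{6215}\right)\right) - 49044 = \left(\frac{19289}{9594} + 9153 \left(- \frac{1}{6215}\right)\right) - 49044 = \left(\frac{19289}{9594} - \frac{81}{55}\right) - 49044 = \frac{283781}{527670} - 49044 = - \frac{25878763699}{527670}$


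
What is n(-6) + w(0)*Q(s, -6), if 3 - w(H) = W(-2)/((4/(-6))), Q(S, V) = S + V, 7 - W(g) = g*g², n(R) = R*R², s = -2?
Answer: -420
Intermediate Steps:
n(R) = R³
W(g) = 7 - g³ (W(g) = 7 - g*g² = 7 - g³)
w(H) = 51/2 (w(H) = 3 - (7 - 1*(-2)³)/(4/(-6)) = 3 - (7 - 1*(-8))/(4*(-⅙)) = 3 - (7 + 8)/(-⅔) = 3 - 15*(-3)/2 = 3 - 1*(-45/2) = 3 + 45/2 = 51/2)
n(-6) + w(0)*Q(s, -6) = (-6)³ + 51*(-2 - 6)/2 = -216 + (51/2)*(-8) = -216 - 204 = -420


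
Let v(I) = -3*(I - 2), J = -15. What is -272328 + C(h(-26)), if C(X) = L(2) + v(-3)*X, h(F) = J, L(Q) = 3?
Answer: -272550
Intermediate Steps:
h(F) = -15
v(I) = 6 - 3*I (v(I) = -3*(-2 + I) = 6 - 3*I)
C(X) = 3 + 15*X (C(X) = 3 + (6 - 3*(-3))*X = 3 + (6 + 9)*X = 3 + 15*X)
-272328 + C(h(-26)) = -272328 + (3 + 15*(-15)) = -272328 + (3 - 225) = -272328 - 222 = -272550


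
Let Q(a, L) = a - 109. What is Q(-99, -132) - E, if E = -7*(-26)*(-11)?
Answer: 1794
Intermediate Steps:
Q(a, L) = -109 + a
E = -2002 (E = 182*(-11) = -2002)
Q(-99, -132) - E = (-109 - 99) - 1*(-2002) = -208 + 2002 = 1794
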